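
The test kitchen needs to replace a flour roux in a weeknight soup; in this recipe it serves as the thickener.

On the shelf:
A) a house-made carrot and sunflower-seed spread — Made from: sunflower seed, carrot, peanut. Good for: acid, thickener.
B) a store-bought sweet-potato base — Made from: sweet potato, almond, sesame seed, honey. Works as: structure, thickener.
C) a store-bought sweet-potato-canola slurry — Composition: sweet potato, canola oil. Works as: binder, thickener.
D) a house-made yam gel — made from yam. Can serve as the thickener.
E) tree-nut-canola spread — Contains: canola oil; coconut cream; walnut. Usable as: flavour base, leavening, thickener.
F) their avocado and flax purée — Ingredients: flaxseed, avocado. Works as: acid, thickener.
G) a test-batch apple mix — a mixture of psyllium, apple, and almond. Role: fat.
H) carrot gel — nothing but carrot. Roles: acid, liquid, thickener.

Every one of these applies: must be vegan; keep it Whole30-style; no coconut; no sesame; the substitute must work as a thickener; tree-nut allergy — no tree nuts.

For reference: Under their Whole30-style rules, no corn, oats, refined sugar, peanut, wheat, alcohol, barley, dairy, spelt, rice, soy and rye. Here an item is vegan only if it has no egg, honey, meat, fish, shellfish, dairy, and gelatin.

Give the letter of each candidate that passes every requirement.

A: has peanut, so not Whole30-style — reject
B: has honey, so not vegan; has almond, so not tree-nut-free (and 1 more) — reject
C: vegan, no coconut — OK
D: nothing on the exclusion list — keep
E: has coconut cream, so not coconut-free; has walnut, so not tree-nut-free — no
F: no tree nuts, Whole30-style — valid
G: not usable as a thickener; has almond, so not tree-nut-free — no
H: every rule checks out — OK

C, D, F, H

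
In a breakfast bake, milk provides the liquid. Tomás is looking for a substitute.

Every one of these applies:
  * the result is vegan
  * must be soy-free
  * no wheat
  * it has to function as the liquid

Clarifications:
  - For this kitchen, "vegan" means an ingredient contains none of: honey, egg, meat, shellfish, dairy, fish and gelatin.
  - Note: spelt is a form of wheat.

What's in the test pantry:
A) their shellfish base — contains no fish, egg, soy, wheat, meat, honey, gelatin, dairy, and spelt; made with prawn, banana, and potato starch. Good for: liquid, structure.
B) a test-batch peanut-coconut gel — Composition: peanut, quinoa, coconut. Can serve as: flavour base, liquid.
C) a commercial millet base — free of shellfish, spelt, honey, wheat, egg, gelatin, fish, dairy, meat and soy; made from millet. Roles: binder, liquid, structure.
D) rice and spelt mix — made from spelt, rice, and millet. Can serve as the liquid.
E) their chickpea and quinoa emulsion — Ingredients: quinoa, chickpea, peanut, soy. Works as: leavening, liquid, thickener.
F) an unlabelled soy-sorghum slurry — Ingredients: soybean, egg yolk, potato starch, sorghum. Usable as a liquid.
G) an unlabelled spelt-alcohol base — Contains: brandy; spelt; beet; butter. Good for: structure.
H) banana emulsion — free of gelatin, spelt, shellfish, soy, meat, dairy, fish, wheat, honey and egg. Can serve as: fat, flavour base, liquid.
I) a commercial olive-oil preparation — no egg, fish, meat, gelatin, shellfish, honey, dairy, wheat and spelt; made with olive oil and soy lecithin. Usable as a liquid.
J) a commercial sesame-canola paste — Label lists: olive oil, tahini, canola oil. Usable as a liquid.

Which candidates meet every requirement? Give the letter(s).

A: has prawn, so not vegan — no
B: nothing on the exclusion list — keep
C: all constraints satisfied — keep
D: has spelt, so not wheat-free — no
E: has soy, so not soy-free — no
F: has egg yolk, so not vegan; has soybean, so not soy-free — no
G: not usable as a liquid; has butter, so not vegan (and 1 more) — reject
H: works as a liquid, no soy, vegan — OK
I: has soy lecithin, so not soy-free — out
J: only tahini, canola oil, and olive oil; none excluded — OK

B, C, H, J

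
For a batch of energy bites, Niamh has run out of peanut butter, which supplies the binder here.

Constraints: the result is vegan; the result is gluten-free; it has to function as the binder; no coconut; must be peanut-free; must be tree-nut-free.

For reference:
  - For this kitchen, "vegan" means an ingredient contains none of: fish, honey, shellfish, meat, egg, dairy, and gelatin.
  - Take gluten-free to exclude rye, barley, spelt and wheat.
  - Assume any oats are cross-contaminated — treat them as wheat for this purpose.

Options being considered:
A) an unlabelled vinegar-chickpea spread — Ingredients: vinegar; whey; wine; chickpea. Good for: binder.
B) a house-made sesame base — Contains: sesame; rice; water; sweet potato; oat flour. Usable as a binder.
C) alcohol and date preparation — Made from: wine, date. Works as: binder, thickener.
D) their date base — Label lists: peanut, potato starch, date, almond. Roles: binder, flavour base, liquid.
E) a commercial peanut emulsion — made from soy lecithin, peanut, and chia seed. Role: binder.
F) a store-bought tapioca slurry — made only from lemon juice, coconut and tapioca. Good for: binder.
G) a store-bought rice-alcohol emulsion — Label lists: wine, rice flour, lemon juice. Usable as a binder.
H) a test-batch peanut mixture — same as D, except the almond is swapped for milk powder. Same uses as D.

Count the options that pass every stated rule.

2

A: has whey, so not vegan — reject
B: has oat flour, so not gluten-free — reject
C: all constraints satisfied — valid
D: has almond, so not tree-nut-free; has peanut, so not peanut-free — reject
E: has peanut, so not peanut-free — no
F: has coconut, so not coconut-free — no
G: works as a binder, gluten-free, no coconut — valid
H: has milk powder, so not vegan; has peanut, so not peanut-free — reject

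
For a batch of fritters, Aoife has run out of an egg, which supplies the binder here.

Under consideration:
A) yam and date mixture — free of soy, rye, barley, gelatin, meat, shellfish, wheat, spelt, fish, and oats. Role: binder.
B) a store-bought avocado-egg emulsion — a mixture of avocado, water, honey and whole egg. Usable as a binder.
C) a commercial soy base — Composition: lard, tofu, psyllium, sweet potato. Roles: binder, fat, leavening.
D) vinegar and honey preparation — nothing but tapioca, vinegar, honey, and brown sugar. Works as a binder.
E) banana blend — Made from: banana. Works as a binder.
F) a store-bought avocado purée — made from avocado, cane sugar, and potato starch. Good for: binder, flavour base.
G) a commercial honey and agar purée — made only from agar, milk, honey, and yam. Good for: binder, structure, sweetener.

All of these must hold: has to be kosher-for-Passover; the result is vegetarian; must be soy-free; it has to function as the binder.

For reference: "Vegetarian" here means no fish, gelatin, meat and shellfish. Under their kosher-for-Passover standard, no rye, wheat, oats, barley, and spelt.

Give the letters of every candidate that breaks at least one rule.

A: works as a binder, kosher-for-Passover, no soy — OK
B: all constraints satisfied — OK
C: has lard, so not vegetarian; has tofu, so not soy-free — reject
D: works as a binder, vegetarian, kosher-for-Passover — valid
E: only banana; none excluded — keep
F: all constraints satisfied — keep
G: works as a binder, no soy, vegetarian — valid

C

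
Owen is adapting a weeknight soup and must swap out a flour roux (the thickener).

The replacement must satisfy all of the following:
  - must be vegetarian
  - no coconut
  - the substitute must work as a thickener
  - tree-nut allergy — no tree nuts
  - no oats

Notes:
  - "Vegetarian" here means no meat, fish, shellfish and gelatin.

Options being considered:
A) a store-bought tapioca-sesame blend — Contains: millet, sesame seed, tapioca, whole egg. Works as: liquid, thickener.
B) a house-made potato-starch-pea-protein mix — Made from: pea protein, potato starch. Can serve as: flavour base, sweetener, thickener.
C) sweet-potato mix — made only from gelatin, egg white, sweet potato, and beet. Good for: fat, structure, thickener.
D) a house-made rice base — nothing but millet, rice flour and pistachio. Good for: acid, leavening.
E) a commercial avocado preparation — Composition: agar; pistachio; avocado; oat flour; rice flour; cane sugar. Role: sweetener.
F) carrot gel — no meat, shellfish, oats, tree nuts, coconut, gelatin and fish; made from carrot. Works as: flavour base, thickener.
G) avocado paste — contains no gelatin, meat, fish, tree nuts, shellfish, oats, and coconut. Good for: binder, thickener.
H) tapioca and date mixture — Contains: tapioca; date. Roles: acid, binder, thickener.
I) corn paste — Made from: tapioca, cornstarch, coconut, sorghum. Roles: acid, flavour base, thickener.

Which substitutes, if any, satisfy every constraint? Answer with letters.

A, B, F, G, H

A: no coconut, no tree nuts — valid
B: every rule checks out — keep
C: has gelatin, so not vegetarian — reject
D: not usable as a thickener; has pistachio, so not tree-nut-free — no
E: not usable as a thickener; has pistachio, so not tree-nut-free (and 1 more) — out
F: nothing on the exclusion list — OK
G: no tree nuts, no coconut — OK
H: only tapioca and date; none excluded — OK
I: has coconut, so not coconut-free — out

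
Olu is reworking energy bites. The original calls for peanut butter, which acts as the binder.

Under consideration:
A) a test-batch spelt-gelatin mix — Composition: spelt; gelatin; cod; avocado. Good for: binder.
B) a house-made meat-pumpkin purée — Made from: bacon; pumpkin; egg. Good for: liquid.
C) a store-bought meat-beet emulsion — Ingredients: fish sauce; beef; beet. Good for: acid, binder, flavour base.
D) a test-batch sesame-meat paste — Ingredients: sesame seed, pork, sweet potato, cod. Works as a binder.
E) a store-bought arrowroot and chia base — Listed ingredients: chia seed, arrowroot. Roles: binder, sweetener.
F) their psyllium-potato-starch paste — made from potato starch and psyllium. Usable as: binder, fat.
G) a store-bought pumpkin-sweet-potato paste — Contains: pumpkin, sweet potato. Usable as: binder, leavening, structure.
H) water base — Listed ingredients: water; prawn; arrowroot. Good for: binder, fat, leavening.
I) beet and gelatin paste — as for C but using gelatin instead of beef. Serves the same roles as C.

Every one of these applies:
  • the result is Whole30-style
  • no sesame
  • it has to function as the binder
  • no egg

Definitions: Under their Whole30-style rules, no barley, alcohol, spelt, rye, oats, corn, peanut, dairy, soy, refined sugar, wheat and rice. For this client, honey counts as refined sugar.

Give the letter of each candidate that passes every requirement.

C, E, F, G, H, I

A: has spelt, so not Whole30-style — no
B: not usable as a binder; has egg, so not egg-free — reject
C: no egg, Whole30-style — OK
D: has sesame seed, so not sesame-free — reject
E: no egg, Whole30-style — valid
F: works as a binder, no egg, Whole30-style — keep
G: works as a binder, no egg, Whole30-style — valid
H: no egg, Whole30-style — OK
I: all constraints satisfied — OK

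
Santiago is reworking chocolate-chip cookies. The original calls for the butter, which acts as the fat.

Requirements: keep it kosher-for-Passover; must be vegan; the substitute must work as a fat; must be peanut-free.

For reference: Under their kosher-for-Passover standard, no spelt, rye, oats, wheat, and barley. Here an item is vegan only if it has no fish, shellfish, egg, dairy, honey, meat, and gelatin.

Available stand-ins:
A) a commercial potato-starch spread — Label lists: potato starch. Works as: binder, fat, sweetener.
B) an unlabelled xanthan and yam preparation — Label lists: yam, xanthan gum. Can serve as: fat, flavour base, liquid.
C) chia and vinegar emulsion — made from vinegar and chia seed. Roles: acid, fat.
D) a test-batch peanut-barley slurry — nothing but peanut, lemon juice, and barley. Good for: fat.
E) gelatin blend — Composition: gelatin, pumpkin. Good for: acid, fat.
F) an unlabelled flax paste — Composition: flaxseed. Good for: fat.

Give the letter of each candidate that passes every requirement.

A: only potato starch; none excluded — keep
B: only xanthan gum and yam; none excluded — valid
C: works as a fat, vegan, no peanut — keep
D: has barley, so not kosher-for-Passover; has peanut, so not peanut-free — no
E: has gelatin, so not vegan — no
F: only flaxseed; none excluded — keep

A, B, C, F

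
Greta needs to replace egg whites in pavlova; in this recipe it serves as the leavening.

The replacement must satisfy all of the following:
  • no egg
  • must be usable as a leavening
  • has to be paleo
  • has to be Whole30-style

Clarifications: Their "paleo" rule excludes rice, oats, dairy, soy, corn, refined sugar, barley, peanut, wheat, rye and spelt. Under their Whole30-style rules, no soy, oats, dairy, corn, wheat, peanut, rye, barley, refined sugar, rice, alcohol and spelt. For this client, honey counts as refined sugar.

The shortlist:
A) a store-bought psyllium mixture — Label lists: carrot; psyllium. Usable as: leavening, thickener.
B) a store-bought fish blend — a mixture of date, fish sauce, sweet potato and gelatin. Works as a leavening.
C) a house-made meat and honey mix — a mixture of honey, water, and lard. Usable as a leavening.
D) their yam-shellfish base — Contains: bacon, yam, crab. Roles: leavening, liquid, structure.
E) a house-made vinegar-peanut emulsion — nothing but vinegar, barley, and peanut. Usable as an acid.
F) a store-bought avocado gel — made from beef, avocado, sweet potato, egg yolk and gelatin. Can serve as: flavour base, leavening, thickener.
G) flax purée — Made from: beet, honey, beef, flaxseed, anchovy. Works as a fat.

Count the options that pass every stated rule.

3

A: only psyllium and carrot; none excluded — valid
B: Whole30-style, no egg — keep
C: has honey, so not paleo; has honey, so not Whole30-style — out
D: only bacon, crab, and yam; none excluded — valid
E: not usable as a leavening; has barley, so not paleo (and 1 more) — no
F: has egg yolk, so not egg-free — no
G: not usable as a leavening; has honey, so not paleo (and 1 more) — reject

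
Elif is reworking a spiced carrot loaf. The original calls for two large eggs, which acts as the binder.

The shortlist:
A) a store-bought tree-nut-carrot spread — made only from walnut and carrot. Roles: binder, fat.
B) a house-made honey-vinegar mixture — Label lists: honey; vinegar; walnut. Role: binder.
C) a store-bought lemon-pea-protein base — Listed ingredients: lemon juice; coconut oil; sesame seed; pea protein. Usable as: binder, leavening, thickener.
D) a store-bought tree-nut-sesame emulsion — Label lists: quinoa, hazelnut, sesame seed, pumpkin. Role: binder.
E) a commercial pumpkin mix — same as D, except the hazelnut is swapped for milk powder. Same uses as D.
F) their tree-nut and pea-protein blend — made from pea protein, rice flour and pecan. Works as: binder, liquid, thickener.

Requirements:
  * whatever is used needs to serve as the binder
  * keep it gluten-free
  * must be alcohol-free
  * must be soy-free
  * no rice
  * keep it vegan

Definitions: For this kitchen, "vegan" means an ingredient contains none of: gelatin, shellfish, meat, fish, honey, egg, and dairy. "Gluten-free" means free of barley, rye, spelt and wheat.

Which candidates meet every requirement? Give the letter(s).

A: works as a binder, no rice, vegan — valid
B: has honey, so not vegan — reject
C: works as a binder, gluten-free, no alcohol — valid
D: sesame seed and hazelnut etc. — none of it excluded — valid
E: has milk powder, so not vegan — no
F: has rice flour, so not rice-free — reject

A, C, D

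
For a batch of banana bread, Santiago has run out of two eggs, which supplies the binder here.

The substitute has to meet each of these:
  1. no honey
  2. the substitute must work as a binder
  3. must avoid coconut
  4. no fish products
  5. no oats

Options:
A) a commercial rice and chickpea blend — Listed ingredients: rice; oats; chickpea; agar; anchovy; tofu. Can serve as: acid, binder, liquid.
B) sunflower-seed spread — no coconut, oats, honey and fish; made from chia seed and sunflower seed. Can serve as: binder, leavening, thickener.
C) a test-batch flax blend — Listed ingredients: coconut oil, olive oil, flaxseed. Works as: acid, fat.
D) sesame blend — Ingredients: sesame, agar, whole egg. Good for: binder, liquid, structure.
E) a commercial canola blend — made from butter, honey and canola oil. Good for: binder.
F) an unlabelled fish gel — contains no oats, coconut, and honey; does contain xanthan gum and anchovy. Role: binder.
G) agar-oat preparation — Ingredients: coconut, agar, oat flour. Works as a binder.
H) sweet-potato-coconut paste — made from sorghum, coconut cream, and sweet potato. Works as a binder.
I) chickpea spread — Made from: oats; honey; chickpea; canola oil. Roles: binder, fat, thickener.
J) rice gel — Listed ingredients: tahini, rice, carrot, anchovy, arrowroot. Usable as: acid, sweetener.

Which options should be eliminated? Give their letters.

A: has oats, so not oat-free; has anchovy, so not fish-free — out
B: no oats, no fish — valid
C: not usable as a binder; has coconut oil, so not coconut-free — out
D: only whole egg, sesame, and agar; none excluded — valid
E: has honey, so not honey-free — reject
F: has anchovy, so not fish-free — no
G: has oat flour, so not oat-free; has coconut, so not coconut-free — out
H: has coconut cream, so not coconut-free — reject
I: has oats, so not oat-free; has honey, so not honey-free — out
J: not usable as a binder; has anchovy, so not fish-free — reject

A, C, E, F, G, H, I, J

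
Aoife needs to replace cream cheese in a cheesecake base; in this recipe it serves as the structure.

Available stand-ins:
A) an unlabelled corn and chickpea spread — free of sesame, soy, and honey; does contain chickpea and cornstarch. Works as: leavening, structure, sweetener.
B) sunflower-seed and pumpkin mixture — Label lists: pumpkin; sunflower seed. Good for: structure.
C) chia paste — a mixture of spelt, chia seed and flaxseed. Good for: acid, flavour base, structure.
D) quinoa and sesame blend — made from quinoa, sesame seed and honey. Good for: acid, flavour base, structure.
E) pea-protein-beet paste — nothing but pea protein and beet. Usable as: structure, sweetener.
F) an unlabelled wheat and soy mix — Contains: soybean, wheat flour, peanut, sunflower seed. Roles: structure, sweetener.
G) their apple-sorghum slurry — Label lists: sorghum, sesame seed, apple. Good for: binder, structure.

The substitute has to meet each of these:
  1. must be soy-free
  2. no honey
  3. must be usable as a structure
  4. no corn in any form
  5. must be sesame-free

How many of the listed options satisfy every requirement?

A: has cornstarch, so not corn-free — reject
B: every rule checks out — valid
C: only spelt, flaxseed, and chia seed; none excluded — OK
D: has honey, so not honey-free; has sesame seed, so not sesame-free — no
E: works as a structure, no soy, no corn — keep
F: has soybean, so not soy-free — out
G: has sesame seed, so not sesame-free — no

3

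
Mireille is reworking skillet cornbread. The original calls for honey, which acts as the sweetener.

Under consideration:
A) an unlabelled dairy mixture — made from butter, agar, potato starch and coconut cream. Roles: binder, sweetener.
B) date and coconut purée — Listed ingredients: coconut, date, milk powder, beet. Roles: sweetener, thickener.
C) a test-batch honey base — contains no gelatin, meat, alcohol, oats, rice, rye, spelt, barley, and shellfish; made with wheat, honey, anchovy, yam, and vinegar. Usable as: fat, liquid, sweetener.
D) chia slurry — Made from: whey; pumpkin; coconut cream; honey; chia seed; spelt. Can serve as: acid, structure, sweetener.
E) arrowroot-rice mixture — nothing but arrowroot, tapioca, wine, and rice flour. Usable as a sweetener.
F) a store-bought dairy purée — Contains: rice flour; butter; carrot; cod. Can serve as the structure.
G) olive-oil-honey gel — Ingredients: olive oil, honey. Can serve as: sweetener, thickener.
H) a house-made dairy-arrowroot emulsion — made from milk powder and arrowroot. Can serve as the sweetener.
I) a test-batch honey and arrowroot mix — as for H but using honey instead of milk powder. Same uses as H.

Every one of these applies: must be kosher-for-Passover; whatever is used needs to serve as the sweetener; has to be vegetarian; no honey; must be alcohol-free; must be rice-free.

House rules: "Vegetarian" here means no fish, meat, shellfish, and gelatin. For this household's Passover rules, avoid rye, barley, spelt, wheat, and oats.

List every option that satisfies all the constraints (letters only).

A: coconut cream and butter etc. — none of it excluded — keep
B: coconut and milk powder etc. — none of it excluded — valid
C: has anchovy, so not vegetarian; has wheat, so not kosher-for-Passover (and 1 more) — out
D: has spelt, so not kosher-for-Passover; has honey, so not honey-free — out
E: has wine, so not alcohol-free; has rice flour, so not rice-free — out
F: not usable as a sweetener; has cod, so not vegetarian (and 1 more) — no
G: has honey, so not honey-free — no
H: all constraints satisfied — keep
I: has honey, so not honey-free — out

A, B, H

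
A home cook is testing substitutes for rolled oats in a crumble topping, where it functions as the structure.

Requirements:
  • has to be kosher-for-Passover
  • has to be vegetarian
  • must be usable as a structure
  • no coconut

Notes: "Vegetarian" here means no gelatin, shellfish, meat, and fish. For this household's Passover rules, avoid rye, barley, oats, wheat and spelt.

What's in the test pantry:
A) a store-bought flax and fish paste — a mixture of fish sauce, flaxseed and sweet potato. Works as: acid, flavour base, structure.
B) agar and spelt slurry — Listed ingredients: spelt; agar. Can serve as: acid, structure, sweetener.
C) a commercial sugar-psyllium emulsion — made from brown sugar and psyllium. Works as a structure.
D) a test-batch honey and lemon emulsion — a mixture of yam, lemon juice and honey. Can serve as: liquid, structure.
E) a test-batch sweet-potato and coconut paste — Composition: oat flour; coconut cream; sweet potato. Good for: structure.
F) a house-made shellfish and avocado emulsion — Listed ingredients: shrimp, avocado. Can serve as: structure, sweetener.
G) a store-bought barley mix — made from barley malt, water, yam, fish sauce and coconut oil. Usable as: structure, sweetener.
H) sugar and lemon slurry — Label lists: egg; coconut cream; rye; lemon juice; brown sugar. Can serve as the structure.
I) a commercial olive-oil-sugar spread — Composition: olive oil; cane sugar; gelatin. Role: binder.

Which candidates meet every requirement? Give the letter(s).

C, D

A: has fish sauce, so not vegetarian — out
B: has spelt, so not kosher-for-Passover — no
C: works as a structure, vegetarian, kosher-for-Passover — keep
D: only honey, yam, and lemon juice; none excluded — OK
E: has oat flour, so not kosher-for-Passover; has coconut cream, so not coconut-free — no
F: has shrimp, so not vegetarian — out
G: has fish sauce, so not vegetarian; has barley malt, so not kosher-for-Passover (and 1 more) — reject
H: has rye, so not kosher-for-Passover; has coconut cream, so not coconut-free — out
I: not usable as a structure; has gelatin, so not vegetarian — no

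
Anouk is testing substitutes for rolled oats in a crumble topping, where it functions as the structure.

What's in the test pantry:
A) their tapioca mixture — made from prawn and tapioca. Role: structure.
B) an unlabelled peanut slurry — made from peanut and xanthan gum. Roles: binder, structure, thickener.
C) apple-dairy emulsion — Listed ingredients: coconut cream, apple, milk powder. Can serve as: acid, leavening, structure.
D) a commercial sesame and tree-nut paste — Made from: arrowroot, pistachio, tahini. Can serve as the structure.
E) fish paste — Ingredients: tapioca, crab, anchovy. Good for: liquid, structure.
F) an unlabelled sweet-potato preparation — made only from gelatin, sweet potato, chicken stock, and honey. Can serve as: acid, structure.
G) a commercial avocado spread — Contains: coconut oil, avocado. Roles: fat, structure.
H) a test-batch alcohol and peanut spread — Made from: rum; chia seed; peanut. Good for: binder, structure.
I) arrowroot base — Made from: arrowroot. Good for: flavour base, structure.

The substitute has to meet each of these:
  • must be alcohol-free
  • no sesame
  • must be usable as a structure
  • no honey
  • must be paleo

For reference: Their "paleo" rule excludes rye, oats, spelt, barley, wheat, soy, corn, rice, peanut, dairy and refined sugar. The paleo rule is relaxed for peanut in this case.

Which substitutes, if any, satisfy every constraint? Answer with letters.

A, B, E, G, I

A: works as a structure, no honey, paleo — OK
B: peanut is permitted under the paleo carve-out; nothing else excluded — keep
C: has milk powder, so not paleo — no
D: has tahini, so not sesame-free — no
E: no honey, no sesame — OK
F: has honey, so not honey-free — reject
G: works as a structure, no sesame, no honey — valid
H: has rum, so not alcohol-free — reject
I: only arrowroot; none excluded — OK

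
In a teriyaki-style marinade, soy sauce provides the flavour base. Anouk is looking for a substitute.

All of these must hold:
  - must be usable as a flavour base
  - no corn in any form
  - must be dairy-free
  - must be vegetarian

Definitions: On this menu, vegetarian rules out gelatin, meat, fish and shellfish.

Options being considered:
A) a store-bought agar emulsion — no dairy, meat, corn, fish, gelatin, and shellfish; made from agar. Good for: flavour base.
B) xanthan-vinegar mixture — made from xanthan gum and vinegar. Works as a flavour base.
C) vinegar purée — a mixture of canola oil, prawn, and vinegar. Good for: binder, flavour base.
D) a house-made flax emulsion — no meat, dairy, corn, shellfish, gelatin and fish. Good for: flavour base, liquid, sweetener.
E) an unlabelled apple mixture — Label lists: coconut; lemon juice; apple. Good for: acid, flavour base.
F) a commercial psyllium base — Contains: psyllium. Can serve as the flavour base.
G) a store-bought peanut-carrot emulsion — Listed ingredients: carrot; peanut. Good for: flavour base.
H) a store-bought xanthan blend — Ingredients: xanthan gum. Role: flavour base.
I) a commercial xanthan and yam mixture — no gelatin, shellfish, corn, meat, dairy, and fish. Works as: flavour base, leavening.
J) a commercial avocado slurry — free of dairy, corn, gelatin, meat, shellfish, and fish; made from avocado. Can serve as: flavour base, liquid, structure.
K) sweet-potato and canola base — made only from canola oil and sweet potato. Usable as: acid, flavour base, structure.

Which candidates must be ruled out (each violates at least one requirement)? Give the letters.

C

A: no corn, vegetarian — keep
B: only vinegar and xanthan gum; none excluded — OK
C: has prawn, so not vegetarian — no
D: works as a flavour base, no corn, vegetarian — keep
E: only coconut, lemon juice, and apple; none excluded — valid
F: works as a flavour base, no dairy, vegetarian — OK
G: only peanut and carrot; none excluded — keep
H: only xanthan gum; none excluded — keep
I: nothing on the exclusion list — valid
J: no corn, no dairy — valid
K: nothing on the exclusion list — OK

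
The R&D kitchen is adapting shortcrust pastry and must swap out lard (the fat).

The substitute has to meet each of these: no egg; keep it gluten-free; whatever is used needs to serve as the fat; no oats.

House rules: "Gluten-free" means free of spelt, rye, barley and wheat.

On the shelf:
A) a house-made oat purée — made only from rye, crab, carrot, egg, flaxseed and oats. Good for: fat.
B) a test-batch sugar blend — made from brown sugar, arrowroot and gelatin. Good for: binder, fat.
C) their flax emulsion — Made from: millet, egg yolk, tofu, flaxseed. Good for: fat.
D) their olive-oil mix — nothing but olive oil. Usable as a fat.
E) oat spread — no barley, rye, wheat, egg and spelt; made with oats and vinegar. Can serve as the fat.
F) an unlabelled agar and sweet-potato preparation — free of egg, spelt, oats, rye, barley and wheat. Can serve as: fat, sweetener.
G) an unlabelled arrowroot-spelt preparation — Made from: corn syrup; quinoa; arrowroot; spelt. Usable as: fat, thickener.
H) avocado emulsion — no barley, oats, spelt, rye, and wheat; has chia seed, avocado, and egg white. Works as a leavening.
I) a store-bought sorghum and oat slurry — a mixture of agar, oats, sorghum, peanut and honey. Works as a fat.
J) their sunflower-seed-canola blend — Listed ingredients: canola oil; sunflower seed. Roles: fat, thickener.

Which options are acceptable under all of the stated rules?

B, D, F, J

A: has rye, so not gluten-free; has egg, so not egg-free (and 1 more) — out
B: only gelatin, brown sugar, and arrowroot; none excluded — keep
C: has egg yolk, so not egg-free — out
D: all constraints satisfied — valid
E: has oats, so not oat-free — no
F: gluten-free, no egg — valid
G: has spelt, so not gluten-free — reject
H: not usable as a fat; has egg white, so not egg-free — no
I: has oats, so not oat-free — reject
J: works as a fat, no egg, gluten-free — keep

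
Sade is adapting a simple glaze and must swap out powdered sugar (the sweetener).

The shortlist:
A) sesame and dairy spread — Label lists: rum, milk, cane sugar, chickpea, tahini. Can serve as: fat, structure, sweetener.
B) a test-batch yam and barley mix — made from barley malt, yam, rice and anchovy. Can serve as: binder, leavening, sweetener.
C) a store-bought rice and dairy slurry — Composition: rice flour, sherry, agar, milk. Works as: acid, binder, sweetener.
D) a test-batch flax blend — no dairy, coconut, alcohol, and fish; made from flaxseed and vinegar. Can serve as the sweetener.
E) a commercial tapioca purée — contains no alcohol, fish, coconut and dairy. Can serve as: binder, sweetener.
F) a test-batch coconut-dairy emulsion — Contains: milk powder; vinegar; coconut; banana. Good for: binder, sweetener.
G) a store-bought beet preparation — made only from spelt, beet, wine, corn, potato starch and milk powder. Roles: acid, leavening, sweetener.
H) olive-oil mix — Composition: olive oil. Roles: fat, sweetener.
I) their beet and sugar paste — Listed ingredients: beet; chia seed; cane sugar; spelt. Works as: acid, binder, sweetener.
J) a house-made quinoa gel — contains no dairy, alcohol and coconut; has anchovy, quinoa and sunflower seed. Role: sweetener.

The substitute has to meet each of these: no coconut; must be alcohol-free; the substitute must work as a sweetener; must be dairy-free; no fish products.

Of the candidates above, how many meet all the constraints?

A: has milk, so not dairy-free; has rum, so not alcohol-free — out
B: has anchovy, so not fish-free — out
C: has milk, so not dairy-free; has sherry, so not alcohol-free — reject
D: works as a sweetener, no dairy, no coconut — valid
E: works as a sweetener, no coconut, no fish — keep
F: has milk powder, so not dairy-free; has coconut, so not coconut-free — out
G: has milk powder, so not dairy-free; has wine, so not alcohol-free — out
H: only olive oil; none excluded — keep
I: all constraints satisfied — keep
J: has anchovy, so not fish-free — no

4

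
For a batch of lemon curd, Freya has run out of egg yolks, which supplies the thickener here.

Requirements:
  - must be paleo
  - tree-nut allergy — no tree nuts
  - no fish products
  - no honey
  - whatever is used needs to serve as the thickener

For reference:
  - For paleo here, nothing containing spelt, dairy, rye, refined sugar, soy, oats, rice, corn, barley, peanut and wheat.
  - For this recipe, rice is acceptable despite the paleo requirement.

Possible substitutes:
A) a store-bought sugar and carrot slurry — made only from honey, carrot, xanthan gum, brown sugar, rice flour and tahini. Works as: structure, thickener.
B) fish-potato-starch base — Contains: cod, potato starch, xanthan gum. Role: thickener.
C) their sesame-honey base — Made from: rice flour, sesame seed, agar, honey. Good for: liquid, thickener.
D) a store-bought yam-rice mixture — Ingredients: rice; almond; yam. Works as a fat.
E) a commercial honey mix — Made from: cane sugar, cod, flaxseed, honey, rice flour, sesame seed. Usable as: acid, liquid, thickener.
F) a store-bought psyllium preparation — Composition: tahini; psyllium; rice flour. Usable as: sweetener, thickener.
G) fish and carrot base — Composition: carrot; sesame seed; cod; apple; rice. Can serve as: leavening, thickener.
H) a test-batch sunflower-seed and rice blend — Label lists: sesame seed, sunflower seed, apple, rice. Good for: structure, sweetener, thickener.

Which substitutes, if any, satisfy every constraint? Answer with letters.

F, H

A: has brown sugar, so not paleo; has honey, so not honey-free — no
B: has cod, so not fish-free — no
C: has honey, so not honey-free — reject
D: not usable as a thickener; has almond, so not tree-nut-free — reject
E: has cane sugar, so not paleo; has cod, so not fish-free (and 1 more) — out
F: rice is permitted under the paleo carve-out; nothing else excluded — valid
G: has cod, so not fish-free — out
H: rice is permitted under the paleo carve-out; nothing else excluded — valid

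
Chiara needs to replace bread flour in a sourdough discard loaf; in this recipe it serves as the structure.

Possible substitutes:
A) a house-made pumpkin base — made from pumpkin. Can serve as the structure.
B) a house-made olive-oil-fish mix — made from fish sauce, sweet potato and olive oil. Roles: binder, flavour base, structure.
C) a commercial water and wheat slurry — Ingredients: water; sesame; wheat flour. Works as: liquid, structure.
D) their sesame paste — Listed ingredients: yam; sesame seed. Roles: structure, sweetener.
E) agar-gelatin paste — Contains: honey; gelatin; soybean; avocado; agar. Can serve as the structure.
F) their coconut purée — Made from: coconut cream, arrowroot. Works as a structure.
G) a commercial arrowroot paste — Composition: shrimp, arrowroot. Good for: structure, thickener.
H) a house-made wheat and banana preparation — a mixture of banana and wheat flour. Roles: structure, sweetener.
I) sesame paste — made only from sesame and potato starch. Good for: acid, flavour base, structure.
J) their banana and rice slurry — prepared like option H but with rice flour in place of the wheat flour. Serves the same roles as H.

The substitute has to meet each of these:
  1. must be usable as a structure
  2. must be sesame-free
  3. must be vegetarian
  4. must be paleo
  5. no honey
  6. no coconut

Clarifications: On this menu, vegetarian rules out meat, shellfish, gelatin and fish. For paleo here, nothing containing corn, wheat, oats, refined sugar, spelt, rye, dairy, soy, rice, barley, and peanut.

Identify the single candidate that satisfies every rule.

A

A: no honey, paleo — keep
B: has fish sauce, so not vegetarian — no
C: has wheat flour, so not paleo; has sesame, so not sesame-free — out
D: has sesame seed, so not sesame-free — reject
E: has gelatin, so not vegetarian; has soybean, so not paleo (and 1 more) — out
F: has coconut cream, so not coconut-free — reject
G: has shrimp, so not vegetarian — reject
H: has wheat flour, so not paleo — reject
I: has sesame, so not sesame-free — reject
J: has rice flour, so not paleo — reject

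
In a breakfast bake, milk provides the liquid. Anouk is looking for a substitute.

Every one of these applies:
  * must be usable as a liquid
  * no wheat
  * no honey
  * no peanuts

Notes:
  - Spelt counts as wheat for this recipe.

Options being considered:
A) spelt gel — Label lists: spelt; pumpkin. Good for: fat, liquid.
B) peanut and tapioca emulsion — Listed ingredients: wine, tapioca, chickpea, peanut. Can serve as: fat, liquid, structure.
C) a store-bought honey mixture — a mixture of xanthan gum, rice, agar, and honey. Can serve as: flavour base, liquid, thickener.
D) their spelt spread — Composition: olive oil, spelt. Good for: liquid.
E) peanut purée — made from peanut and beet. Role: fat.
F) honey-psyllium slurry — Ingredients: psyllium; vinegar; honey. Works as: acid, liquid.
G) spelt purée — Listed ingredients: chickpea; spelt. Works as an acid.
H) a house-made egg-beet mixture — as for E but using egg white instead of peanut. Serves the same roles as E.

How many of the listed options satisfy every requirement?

0

A: has spelt, so not wheat-free — out
B: has peanut, so not peanut-free — no
C: has honey, so not honey-free — out
D: has spelt, so not wheat-free — no
E: not usable as a liquid; has peanut, so not peanut-free — out
F: has honey, so not honey-free — out
G: not usable as a liquid; has spelt, so not wheat-free — reject
H: not usable as a liquid — out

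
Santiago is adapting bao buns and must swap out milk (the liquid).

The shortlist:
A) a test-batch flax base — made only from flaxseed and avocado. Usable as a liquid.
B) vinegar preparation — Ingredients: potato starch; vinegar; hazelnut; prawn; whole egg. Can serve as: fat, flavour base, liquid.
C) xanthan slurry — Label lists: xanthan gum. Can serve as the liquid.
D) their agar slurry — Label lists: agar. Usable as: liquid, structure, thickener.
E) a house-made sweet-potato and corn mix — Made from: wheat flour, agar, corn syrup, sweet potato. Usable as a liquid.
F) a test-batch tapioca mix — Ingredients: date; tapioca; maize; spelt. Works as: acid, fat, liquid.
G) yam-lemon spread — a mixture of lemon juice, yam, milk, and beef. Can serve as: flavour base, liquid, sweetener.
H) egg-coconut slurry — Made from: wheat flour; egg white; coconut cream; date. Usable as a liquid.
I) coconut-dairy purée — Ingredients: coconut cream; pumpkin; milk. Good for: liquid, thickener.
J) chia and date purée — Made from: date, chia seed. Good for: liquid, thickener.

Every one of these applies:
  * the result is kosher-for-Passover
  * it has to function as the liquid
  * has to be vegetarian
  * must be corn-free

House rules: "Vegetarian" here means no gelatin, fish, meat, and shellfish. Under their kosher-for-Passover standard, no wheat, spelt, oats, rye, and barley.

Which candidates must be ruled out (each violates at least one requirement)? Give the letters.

A: only avocado and flaxseed; none excluded — valid
B: has prawn, so not vegetarian — out
C: works as a liquid, no corn, vegetarian — keep
D: vegetarian, no corn — valid
E: has wheat flour, so not kosher-for-Passover; has corn syrup, so not corn-free — no
F: has spelt, so not kosher-for-Passover; has maize, so not corn-free — reject
G: has beef, so not vegetarian — no
H: has wheat flour, so not kosher-for-Passover — out
I: nothing on the exclusion list — keep
J: vegetarian, kosher-for-Passover — keep

B, E, F, G, H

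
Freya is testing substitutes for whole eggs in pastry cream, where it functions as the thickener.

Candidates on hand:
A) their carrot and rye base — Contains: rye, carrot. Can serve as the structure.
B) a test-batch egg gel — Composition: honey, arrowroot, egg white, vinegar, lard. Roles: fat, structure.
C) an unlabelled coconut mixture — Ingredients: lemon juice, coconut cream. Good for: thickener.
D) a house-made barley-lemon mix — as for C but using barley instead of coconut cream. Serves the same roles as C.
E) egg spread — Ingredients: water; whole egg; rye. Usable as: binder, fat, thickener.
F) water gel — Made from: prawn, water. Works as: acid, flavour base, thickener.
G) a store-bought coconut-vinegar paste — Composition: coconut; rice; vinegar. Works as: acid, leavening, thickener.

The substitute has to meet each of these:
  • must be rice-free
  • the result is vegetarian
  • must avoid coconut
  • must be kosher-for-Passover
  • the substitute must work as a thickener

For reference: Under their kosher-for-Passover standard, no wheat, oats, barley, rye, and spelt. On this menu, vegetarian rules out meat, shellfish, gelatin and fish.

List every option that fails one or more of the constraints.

A: not usable as a thickener; has rye, so not kosher-for-Passover — reject
B: not usable as a thickener; has lard, so not vegetarian — reject
C: has coconut cream, so not coconut-free — no
D: has barley, so not kosher-for-Passover — reject
E: has rye, so not kosher-for-Passover — reject
F: has prawn, so not vegetarian — out
G: has coconut, so not coconut-free; has rice, so not rice-free — reject

A, B, C, D, E, F, G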